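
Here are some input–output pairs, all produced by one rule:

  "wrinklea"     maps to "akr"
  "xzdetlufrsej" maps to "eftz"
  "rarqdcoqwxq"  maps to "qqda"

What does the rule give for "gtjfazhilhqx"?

Rule — keep one character in every 3, starting at position 2 (positions 2nd, 5th, 8th, ...), then reverse the string.
Starting from "gtjfazhilhqx": after the first operation, "taiq"; after the second, "qiat".

qiat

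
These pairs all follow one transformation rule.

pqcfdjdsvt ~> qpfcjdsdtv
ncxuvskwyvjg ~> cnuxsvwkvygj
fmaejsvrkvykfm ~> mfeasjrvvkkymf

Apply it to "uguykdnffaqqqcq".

In each case the input is transformed by: swap each adjacent pair of characters (1↔2, 3↔4, ...).
On "uguykdnffaqqqcq" that produces "guyudkfnafqqcqq".

guyudkfnafqqcqq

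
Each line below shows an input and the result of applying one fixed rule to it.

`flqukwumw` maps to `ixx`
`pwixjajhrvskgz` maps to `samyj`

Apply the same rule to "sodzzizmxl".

vcco

Rule — shift every letter 3 places forward in the alphabet (wrapping around), then keep one character in every 3, starting at position 1 (positions 1st, 4th, 7th, ...).
Applying both steps to "sodzzizmxl": "vrgcclcpao", then "vcco".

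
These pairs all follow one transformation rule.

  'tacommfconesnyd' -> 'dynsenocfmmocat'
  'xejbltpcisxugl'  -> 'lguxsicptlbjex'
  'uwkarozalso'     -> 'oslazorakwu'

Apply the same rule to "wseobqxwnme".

Each output is the input with this applied: reverse the string.
So "wseobqxwnme" becomes "emnwxqboesw".

emnwxqboesw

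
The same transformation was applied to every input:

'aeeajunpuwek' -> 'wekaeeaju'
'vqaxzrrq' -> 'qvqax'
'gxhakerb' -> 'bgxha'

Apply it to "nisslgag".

gniss

In each case the input is transformed by: swap the front and back halves of the string, then delete the first 3 characters.
On "nisslgag" that produces "gniss".
(Check on "aeeajunpuwek": → "npuwekaeeaju" → "wekaeeaju" ✓)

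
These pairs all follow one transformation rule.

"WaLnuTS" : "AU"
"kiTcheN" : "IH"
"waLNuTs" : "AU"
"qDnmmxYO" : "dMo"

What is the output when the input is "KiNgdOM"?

Rule — flip the case of every letter, then keep one character in every 3, starting at position 2 (positions 2nd, 5th, 8th, ...).
Working it through for "KiNgdOM": intermediate "kInGDom", final "ID".

ID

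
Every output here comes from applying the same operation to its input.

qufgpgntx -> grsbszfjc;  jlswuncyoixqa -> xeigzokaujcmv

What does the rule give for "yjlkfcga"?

vxwrosmk

What's happening: shift every letter 12 places forward in the alphabet (wrapping around), then move the first character to the end.
Working it through for "yjlkfcga": intermediate "kvxwrosm", final "vxwrosmk".
(Check on "jlswuncyoixqa": → "vxeigzokaujcm" → "xeigzokaujcmv" ✓)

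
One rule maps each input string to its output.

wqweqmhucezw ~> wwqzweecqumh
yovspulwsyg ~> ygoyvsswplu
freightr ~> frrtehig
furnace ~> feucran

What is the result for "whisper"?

wrheips

In each case the input is transformed by: take characters alternately from the front and the back (1st, last, 2nd, 2nd-last, ...).
"whisper" → "wrheips".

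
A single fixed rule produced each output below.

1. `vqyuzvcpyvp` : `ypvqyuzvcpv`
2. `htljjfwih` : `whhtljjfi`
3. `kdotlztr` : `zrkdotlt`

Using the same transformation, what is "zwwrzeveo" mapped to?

vozwwrzee

In each case the input is transformed by: move the last 2 characters to the front (rotate right by 2), then swap the first and last characters.
For "zwwrzeveo", step one produces "eozwwrzev"; step two turns that into "vozwwrzee".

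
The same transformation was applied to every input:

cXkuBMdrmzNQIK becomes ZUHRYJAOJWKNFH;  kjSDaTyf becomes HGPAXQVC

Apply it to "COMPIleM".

The rule is to shift every letter 3 places backward in the alphabet (wrapping around), then convert every letter to uppercase.
Starting from "COMPIleM": after the first operation, "ZLJMFibJ"; after the second, "ZLJMFIBJ".

ZLJMFIBJ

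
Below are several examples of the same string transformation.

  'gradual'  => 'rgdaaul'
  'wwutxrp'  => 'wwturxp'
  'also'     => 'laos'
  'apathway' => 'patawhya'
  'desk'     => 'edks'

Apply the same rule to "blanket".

lbnaekt

In each case the input is transformed by: swap each adjacent pair of characters (1↔2, 3↔4, ...).
For "blanket" the result is "lbnaekt".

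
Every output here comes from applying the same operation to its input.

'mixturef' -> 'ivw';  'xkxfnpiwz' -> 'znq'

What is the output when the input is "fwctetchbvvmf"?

mdw

Each output is the input with this applied: shift every letter 9 places backward in the alphabet (wrapping around), then keep only the last 3 characters.
Starting from "fwctetchbvvmf": after the first operation, "wntkvktysmmdw"; after the second, "mdw".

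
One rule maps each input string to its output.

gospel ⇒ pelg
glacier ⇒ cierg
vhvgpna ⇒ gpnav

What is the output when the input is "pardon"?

What's happening: move the first character to the end, then delete the first 2 characters.
On "pardon": the first step gives "ardonp", and the second then gives "donp".

donp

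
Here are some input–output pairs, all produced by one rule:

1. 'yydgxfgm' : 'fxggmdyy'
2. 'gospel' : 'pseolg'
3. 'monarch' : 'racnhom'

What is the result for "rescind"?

The pattern: move the last 3 characters to the front (rotate right by 3), then take characters alternately from the front and the back (1st, last, 2nd, 2nd-last, ...).
"rescind" → "indresc" → "icnsder".

icnsder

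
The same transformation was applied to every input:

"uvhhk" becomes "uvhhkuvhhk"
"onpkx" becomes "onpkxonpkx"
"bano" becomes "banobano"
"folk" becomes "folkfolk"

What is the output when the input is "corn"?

The transformation: write the whole string twice.
On "corn" that produces "corncorn".

corncorn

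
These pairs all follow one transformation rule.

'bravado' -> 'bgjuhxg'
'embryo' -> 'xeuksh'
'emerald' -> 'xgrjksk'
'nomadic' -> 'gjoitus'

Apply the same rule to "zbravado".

gbgjufhx

Looking at the pairs, the operation is to shift every letter 6 places forward in the alphabet (wrapping around), then move the first 3 characters to the end (rotate left by 3).
Working it through for "zbravado": intermediate "fhxgbgju", final "gbgjufhx".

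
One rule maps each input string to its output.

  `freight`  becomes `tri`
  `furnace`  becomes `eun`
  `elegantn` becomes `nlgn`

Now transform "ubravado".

obaa

The pattern: move the last 2 characters to the front (rotate right by 2), then keep every other character starting from the second (positions 2nd, 4th, 6th, ...).
"ubravado" → "doubrava" → "obaa".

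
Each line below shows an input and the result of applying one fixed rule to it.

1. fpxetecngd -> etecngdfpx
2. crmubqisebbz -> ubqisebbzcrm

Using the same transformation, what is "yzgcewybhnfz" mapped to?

cewybhnfzyzg

The pattern: move the first 3 characters to the end (rotate left by 3).
Doing the same to "yzgcewybhnfz": "cewybhnfzyzg".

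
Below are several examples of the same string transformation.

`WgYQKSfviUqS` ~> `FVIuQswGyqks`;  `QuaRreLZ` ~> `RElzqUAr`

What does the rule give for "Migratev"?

In each case the input is transformed by: swap the front and back halves of the string, then flip the case of every letter.
Doing the same to "Migratev": "ATEVmIGR".
(Check on "QuaRreLZ": → "reLZQuaR" → "RElzqUAr" ✓)

ATEVmIGR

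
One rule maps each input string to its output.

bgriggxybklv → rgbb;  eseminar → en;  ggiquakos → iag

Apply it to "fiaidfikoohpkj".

The rule is to swap the first and last characters, then keep one character in every 3, starting at position 3 (positions 3rd, 6th, 9th, ...).
Starting from "fiaidfikoohpkj": after the first operation, "jiaidfikoohpkf"; after the second, "afop".

afop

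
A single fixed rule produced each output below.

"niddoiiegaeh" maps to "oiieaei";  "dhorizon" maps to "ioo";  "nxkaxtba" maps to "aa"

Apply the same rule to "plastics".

In each case the input is transformed by: move the first 3 characters to the end (rotate left by 3), then keep only the vowels.
Working it through for "plastics": intermediate "sticspla", final "ia".

ia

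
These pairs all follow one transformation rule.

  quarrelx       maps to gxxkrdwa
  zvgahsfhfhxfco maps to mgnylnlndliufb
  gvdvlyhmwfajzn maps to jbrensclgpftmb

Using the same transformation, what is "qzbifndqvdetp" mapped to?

What's happening: move the first 2 characters to the end (rotate left by 2), then shift every letter 6 places forward in the alphabet (wrapping around).
For "qzbifndqvdetp" the result is "holtjwbjkzvwf".

holtjwbjkzvwf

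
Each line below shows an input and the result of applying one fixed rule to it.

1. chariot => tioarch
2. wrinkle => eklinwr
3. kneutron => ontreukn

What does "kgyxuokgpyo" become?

In each case the input is transformed by: swap each adjacent pair of characters (1↔2, 3↔4, ...), then reverse the string.
Working it through for "kgyxuokgpyo": intermediate "gkxyougkypo", final "opykguoyxkg".

opykguoyxkg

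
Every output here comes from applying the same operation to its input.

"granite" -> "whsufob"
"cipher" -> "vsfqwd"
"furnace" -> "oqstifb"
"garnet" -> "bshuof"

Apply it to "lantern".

sfbzobh

The pattern: shift every letter 12 places backward in the alphabet (wrapping around), then move the last 3 characters to the front (rotate right by 3).
So "lantern" becomes "sfbzobh".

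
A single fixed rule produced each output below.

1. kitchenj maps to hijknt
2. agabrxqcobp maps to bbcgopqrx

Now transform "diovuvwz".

ouvvwz

In each case the input is transformed by: sort the characters into alphabetical order, then delete the first 2 characters.
For "diovuvwz", step one produces "diouvvwz"; step two turns that into "ouvvwz".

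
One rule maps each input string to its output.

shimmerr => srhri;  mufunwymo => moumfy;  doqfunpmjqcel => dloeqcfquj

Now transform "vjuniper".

vrjeu

Looking at the pairs, the operation is to take characters alternately from the front and the back (1st, last, 2nd, 2nd-last, ...), then delete the last 3 characters.
Starting from "vjuniper": after the first operation, "vrjeupni"; after the second, "vrjeu".
(Check on "shimmerr": → "srhriemm" → "srhri" ✓)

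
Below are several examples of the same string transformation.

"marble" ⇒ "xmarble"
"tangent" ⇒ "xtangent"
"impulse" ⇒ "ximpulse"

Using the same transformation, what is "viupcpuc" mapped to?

xviupcpuc

Looking at the pairs, the operation is to prepend "x".
"viupcpuc" → "xviupcpuc".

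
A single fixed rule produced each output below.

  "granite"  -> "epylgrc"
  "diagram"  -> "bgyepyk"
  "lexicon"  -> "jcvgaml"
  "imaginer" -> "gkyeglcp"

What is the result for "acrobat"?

The transformation: shift every letter 2 places backward in the alphabet (wrapping around).
On "acrobat" that produces "yapmzyr".

yapmzyr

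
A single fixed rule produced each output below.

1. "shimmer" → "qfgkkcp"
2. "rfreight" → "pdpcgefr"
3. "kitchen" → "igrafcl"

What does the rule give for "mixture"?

The pattern: shift every letter 2 places backward in the alphabet (wrapping around).
Doing the same to "mixture": "kgvrspc".

kgvrspc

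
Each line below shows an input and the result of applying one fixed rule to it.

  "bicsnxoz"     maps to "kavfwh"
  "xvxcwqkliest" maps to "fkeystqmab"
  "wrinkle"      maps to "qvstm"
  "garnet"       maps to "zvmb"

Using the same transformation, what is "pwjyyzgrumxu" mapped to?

rgghozcufc

The transformation: shift every letter 8 places forward in the alphabet (wrapping around), then delete the first 2 characters.
Working it through for "pwjyyzgrumxu": intermediate "xergghozcufc", final "rgghozcufc".
(Check on "garnet": → "oizvmb" → "zvmb" ✓)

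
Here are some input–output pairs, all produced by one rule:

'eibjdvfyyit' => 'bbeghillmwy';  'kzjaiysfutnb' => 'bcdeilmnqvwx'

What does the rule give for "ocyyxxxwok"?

aaabbfnrrz

Rule — shift every letter 3 places forward in the alphabet (wrapping around), then sort the characters into alphabetical order.
On "ocyyxxxwok": the first step gives "rfbbaaazrn", and the second then gives "aaabbfnrrz".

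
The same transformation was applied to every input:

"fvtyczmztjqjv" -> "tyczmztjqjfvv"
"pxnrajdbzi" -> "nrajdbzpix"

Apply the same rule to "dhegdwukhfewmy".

egdwukhfewmdyh

The transformation: swap the first and last characters, then move the first 2 characters to the end (rotate left by 2).
"dhegdwukhfewmy" → "yhegdwukhfewmd" → "egdwukhfewmdyh".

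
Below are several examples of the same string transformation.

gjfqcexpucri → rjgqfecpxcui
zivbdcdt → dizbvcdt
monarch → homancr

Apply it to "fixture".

In each case the input is transformed by: swap each adjacent pair of characters (1↔2, 3↔4, ...), then move the last character to the front.
For "fixture", step one produces "iftxrue"; step two turns that into "eiftxru".

eiftxru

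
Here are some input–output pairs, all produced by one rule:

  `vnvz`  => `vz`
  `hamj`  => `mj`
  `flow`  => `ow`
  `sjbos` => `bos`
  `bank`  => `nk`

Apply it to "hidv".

Looking at the pairs, the operation is to delete the first 2 characters.
Doing the same to "hidv": "dv".

dv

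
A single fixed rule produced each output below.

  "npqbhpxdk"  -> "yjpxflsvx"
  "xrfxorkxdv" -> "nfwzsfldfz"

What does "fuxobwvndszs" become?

fwjedvlahanc

The rule is to move the first 2 characters to the end (rotate left by 2), then shift every letter 8 places forward in the alphabet (wrapping around).
On "fuxobwvndszs": the first step gives "xobwvndszsfu", and the second then gives "fwjedvlahanc".
(Check on "xrfxorkxdv": → "fxorkxdvxr" → "nfwzsfldfz" ✓)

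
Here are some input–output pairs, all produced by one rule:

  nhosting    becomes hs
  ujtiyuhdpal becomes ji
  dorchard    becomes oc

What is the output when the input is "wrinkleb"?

rn

The transformation: keep every other character starting from the second (positions 2nd, 4th, 6th, ...), then keep only the first 2 characters.
Applying both steps to "wrinkleb": "rnlb", then "rn".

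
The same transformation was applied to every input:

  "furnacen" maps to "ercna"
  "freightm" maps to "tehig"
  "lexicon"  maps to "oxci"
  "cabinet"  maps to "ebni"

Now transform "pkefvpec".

eepfv

Rule — take characters alternately from the front and the back (1st, last, 2nd, 2nd-last, ...), then delete the first 3 characters.
For "pkefvpec" the result is "eepfv".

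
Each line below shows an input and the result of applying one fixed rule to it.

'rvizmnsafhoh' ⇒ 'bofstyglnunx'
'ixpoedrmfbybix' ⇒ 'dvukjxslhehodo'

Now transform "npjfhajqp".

vplngpwvt

What's happening: move the first character to the end, then shift every letter 6 places forward in the alphabet (wrapping around).
On "npjfhajqp": the first step gives "pjfhajqpn", and the second then gives "vplngpwvt".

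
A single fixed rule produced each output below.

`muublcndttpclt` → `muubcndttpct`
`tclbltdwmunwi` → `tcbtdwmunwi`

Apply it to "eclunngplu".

The transformation: remove every "l".
"eclunngplu" → "ecunngpu".

ecunngpu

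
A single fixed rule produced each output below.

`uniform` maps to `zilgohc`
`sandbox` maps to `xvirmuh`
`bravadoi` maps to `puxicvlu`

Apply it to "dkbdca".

xwuxev

Each output is the input with this applied: move the first 3 characters to the end (rotate left by 3), then shift every letter 6 places backward in the alphabet (wrapping around).
For "dkbdca", step one produces "dcadkb"; step two turns that into "xwuxev".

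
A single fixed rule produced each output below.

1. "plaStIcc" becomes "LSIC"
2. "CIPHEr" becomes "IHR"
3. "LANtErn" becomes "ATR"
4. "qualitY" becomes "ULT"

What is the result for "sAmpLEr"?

Rule — keep every other character starting from the second (positions 2nd, 4th, 6th, ...), then convert every letter to uppercase.
Starting from "sAmpLEr": after the first operation, "ApE"; after the second, "APE".

APE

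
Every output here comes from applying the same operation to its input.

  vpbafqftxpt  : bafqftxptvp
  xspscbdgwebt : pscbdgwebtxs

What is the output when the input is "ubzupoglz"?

zupoglzub

What's happening: move the first 2 characters to the end (rotate left by 2).
For "ubzupoglz" the result is "zupoglzub".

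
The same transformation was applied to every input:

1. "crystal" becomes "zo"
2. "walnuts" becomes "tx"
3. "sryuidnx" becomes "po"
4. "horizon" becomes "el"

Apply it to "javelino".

In each case the input is transformed by: shift every letter 3 places backward in the alphabet (wrapping around), then keep only the first 2 characters.
Starting from "javelino": after the first operation, "gxsbifkl"; after the second, "gx".

gx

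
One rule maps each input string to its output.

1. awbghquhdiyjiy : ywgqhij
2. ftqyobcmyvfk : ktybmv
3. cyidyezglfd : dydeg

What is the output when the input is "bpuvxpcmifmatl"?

lpvpmfa

The rule is to move the last 2 characters to the front (rotate right by 2), then keep every other character starting from the second (positions 2nd, 4th, 6th, ...).
"bpuvxpcmifmatl" → "tlbpuvxpcmifma" → "lpvpmfa".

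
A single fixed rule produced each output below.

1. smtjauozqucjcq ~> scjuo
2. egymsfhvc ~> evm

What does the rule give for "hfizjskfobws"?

Each output is the input with this applied: take characters alternately from the front and the back (1st, last, 2nd, 2nd-last, ...), then keep one character in every 3, starting at position 1 (positions 1st, 4th, 7th, ...).
Applying both steps to "hfizjskfobws": "hsfwibzojfsk", then "hwzf".

hwzf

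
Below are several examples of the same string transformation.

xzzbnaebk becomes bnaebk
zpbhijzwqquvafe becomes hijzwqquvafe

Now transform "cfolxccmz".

lxccmz

The transformation: delete the first 3 characters.
For "cfolxccmz" the result is "lxccmz".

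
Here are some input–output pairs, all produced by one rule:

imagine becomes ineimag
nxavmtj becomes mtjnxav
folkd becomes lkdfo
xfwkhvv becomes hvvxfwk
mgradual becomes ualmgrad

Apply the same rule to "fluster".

What's happening: move the last 3 characters to the front (rotate right by 3).
On "fluster" that produces "terflus".

terflus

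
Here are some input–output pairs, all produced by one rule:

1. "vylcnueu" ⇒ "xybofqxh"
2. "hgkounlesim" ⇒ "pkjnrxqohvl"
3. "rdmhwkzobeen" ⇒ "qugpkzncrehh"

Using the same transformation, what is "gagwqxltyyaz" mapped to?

The pattern: move the last character to the front, then shift every letter 3 places forward in the alphabet (wrapping around).
Working it through for "gagwqxltyyaz": intermediate "zgagwqxltyya", final "cjdjztaowbbd".

cjdjztaowbbd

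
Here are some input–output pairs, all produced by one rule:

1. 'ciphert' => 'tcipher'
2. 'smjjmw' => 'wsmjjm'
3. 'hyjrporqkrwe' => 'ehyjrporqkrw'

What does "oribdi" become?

Each output is the input with this applied: move the last character to the front.
For "oribdi" the result is "ioribd".

ioribd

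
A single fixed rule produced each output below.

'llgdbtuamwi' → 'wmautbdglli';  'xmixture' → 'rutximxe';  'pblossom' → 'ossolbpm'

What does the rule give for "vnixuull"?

The transformation: move the last character to the front, then reverse the string.
For "vnixuull" the result is "luuxinvl".

luuxinvl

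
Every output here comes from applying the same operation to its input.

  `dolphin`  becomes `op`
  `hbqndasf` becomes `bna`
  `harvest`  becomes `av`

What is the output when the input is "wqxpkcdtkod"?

Looking at the pairs, the operation is to keep every other character starting from the second (positions 2nd, 4th, 6th, ...), then delete the last character.
Working it through for "wqxpkcdtkod": intermediate "qpcto", final "qpct".

qpct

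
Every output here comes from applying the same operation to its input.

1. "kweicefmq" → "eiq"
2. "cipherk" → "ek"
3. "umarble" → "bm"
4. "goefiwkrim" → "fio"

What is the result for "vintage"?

en

Looking at the pairs, the operation is to sort the characters into alphabetical order, then keep one character in every 3, starting at position 2 (positions 2nd, 5th, 8th, ...).
So "vintage" becomes "en".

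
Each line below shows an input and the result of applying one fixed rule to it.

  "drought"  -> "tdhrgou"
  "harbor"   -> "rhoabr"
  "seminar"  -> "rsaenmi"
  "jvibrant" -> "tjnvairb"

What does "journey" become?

The pattern: take characters alternately from the front and the back (1st, last, 2nd, 2nd-last, ...), then swap each adjacent pair of characters (1↔2, 3↔4, ...).
Starting from "journey": after the first operation, "jyoeunr"; after the second, "yjeonur".

yjeonur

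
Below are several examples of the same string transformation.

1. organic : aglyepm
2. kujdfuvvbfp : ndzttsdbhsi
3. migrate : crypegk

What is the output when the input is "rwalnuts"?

What's happening: shift every letter 2 places backward in the alphabet (wrapping around), then reverse the string.
So "rwalnuts" becomes "qrsljyup".

qrsljyup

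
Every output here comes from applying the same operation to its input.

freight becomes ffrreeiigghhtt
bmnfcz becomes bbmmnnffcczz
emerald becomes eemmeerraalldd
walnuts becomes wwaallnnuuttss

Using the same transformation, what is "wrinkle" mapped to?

wwrriinnkkllee

What's happening: double every character.
For "wrinkle" the result is "wwrriinnkkllee".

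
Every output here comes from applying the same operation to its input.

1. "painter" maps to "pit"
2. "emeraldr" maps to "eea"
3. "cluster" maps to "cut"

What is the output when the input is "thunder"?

tud

In each case the input is transformed by: keep every other character starting from the first (positions 1st, 3rd, 5th, ...), then delete the last character.
Applying both steps to "thunder": "tudr", then "tud".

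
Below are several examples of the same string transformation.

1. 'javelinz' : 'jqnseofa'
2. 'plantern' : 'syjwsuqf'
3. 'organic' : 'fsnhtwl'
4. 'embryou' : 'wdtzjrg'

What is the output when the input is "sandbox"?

igtcxfs

The transformation: move the first 3 characters to the end (rotate left by 3), then shift every letter 5 places forward in the alphabet (wrapping around).
For "sandbox", step one produces "dboxsan"; step two turns that into "igtcxfs".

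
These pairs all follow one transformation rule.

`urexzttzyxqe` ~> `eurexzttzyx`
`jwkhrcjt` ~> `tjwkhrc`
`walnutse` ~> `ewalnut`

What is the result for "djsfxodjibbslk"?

kdjsfxodjibbs

Rule — move the last 2 characters to the front (rotate right by 2), then delete the first character.
On "djsfxodjibbslk": the first step gives "lkdjsfxodjibbs", and the second then gives "kdjsfxodjibbs".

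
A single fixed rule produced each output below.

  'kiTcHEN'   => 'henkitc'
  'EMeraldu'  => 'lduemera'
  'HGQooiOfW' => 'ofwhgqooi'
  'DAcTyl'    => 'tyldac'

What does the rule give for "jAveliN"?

The pattern: move the last 3 characters to the front (rotate right by 3), then convert every letter to lowercase.
For "jAveliN", step one produces "liNjAve"; step two turns that into "linjave".
(Check on "kiTcHEN": → "HENkiTc" → "henkitc" ✓)

linjave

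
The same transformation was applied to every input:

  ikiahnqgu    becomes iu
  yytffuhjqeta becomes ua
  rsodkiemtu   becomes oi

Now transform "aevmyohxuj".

ou

The rule is to keep one character in every 3, starting at position 3 (positions 3rd, 6th, 9th, ...), then keep only the vowels.
On "aevmyohxuj": the first step gives "vou", and the second then gives "ou".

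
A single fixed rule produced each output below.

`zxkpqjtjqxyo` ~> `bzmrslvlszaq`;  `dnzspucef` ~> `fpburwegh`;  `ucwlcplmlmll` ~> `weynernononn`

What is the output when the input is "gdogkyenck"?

Each output is the input with this applied: shift every letter 2 places forward in the alphabet (wrapping around).
Doing the same to "gdogkyenck": "ifqimagpem".

ifqimagpem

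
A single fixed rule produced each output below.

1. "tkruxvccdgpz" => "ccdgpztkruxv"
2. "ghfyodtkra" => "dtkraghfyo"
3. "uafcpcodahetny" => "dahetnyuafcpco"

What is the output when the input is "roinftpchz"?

tpchzroinf

Rule — swap the front and back halves of the string.
"roinftpchz" → "tpchzroinf".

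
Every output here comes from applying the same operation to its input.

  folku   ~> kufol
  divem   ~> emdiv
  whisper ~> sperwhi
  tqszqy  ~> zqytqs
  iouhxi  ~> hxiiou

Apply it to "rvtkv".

kvrvt

Each output is the input with this applied: move the first 3 characters to the end (rotate left by 3).
For "rvtkv" the result is "kvrvt".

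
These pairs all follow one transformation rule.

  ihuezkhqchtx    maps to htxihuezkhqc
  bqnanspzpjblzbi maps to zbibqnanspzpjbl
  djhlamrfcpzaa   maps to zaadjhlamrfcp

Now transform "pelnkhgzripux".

The transformation: move the last 3 characters to the front (rotate right by 3).
Applying that to "pelnkhgzripux" gives "puxpelnkhgzri".

puxpelnkhgzri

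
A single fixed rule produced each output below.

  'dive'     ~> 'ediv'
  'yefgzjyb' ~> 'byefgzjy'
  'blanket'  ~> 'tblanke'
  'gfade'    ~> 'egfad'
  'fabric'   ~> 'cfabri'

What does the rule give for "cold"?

dcol

In each case the input is transformed by: move the last character to the front.
Applying that to "cold" gives "dcol".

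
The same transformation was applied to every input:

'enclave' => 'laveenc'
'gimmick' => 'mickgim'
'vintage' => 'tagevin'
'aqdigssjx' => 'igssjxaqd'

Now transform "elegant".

Each output is the input with this applied: move the first 3 characters to the end (rotate left by 3).
On "elegant" that produces "gantele".

gantele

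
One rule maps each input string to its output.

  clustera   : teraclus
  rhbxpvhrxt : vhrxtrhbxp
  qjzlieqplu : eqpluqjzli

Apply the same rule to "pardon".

The transformation: swap the front and back halves of the string.
So "pardon" becomes "donpar".

donpar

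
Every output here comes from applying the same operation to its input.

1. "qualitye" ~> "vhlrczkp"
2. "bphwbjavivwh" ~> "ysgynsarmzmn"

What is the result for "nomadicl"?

cefdruzt

Looking at the pairs, the operation is to move the last character to the front, then shift every letter 9 places backward in the alphabet (wrapping around).
For "nomadicl", step one produces "lnomadic"; step two turns that into "cefdruzt".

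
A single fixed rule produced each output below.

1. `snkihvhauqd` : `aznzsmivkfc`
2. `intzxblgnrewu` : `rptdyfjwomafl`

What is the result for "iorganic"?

The transformation: shift every letter 8 places backward in the alphabet (wrapping around), then move the first 3 characters to the end (rotate left by 3).
For "iorganic", step one produces "agjysfau"; step two turns that into "ysfauagj".

ysfauagj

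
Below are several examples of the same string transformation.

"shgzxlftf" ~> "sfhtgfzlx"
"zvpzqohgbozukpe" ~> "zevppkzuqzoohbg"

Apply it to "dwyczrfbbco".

The transformation: take characters alternately from the front and the back (1st, last, 2nd, 2nd-last, ...).
For "dwyczrfbbco" the result is "dowcybcbzfr".

dowcybcbzfr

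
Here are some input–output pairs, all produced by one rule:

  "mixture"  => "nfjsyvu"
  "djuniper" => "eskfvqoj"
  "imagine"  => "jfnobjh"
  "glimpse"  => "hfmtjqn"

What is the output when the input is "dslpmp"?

eqtnmq

In each case the input is transformed by: shift every letter 1 place forward in the alphabet (wrapping around), then take characters alternately from the front and the back (1st, last, 2nd, 2nd-last, ...).
For "dslpmp", step one produces "etmqnq"; step two turns that into "eqtnmq".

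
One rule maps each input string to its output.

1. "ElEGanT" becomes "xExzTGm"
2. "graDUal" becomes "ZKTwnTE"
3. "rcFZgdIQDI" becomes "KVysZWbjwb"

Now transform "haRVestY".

Looking at the pairs, the operation is to shift every letter 7 places backward in the alphabet (wrapping around), then flip the case of every letter.
Applying that to "haRVestY" gives "ATkoXLMr".

ATkoXLMr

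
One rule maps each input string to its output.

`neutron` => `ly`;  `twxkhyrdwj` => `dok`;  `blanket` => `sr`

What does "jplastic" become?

The rule is to keep one character in every 3, starting at position 2 (positions 2nd, 5th, 8th, ...), then shift every letter 7 places forward in the alphabet (wrapping around).
Starting from "jplastic": after the first operation, "psc"; after the second, "wzj".

wzj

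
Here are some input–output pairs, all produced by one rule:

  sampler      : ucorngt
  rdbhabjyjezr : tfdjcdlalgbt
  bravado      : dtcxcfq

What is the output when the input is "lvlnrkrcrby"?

nxnptmtetda

What's happening: shift every letter 2 places forward in the alphabet (wrapping around).
Doing the same to "lvlnrkrcrby": "nxnptmtetda".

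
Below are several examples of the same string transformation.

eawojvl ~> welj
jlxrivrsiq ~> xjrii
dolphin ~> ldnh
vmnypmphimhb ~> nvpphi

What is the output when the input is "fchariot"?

hfor

The rule is to keep every other character starting from the first (positions 1st, 3rd, 5th, ...), then swap each adjacent pair of characters (1↔2, 3↔4, ...).
Working it through for "fchariot": intermediate "fhro", final "hfor".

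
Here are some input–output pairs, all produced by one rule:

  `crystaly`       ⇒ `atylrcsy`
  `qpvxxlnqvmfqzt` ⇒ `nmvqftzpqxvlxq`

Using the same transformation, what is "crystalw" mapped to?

Looking at the pairs, the operation is to swap each adjacent pair of characters (1↔2, 3↔4, ...), then swap the front and back halves of the string.
Working it through for "crystalw": intermediate "rcsyatwl", final "atwlrcsy".

atwlrcsy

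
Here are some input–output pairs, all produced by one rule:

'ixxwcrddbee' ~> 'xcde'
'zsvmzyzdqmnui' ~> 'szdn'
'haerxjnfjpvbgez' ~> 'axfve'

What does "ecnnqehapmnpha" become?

The pattern: keep one character in every 3, starting at position 2 (positions 2nd, 5th, 8th, ...).
So "ecnnqehapmnpha" becomes "cqana".

cqana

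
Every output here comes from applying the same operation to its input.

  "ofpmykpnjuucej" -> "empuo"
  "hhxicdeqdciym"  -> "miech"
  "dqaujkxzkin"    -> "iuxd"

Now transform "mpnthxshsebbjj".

What's happening: keep one character in every 3, starting at position 1 (positions 1st, 4th, 7th, ...), then swap the first and last characters.
On "mpnthxshsebbjj": the first step gives "mtsej", and the second then gives "jtsem".

jtsem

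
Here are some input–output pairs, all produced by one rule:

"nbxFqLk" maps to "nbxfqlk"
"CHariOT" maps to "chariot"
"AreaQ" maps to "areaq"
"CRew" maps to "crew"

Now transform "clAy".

clay

Rule — convert every letter to lowercase.
Applying that to "clAy" gives "clay".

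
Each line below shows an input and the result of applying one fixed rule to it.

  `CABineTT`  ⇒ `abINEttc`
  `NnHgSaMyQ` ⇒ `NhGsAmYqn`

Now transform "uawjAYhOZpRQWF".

Looking at the pairs, the operation is to flip the case of every letter, then move the first character to the end.
For "uawjAYhOZpRQWF", step one produces "UAWJayHozPrqwf"; step two turns that into "AWJayHozPrqwfU".

AWJayHozPrqwfU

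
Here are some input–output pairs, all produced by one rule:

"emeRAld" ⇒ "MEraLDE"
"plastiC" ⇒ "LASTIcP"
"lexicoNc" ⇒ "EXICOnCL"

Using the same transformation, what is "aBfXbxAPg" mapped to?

The pattern: move the first character to the end, then flip the case of every letter.
Applying both steps to "aBfXbxAPg": "BfXbxAPga", then "bFxBXapGA".

bFxBXapGA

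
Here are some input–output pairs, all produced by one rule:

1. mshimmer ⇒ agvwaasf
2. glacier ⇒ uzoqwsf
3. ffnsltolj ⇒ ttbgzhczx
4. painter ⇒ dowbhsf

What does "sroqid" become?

gfcewr

The rule is to shift every letter 12 places backward in the alphabet (wrapping around).
So "sroqid" becomes "gfcewr".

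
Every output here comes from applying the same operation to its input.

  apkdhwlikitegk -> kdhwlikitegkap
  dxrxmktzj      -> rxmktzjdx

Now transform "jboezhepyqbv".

The transformation: move the first 2 characters to the end (rotate left by 2).
"jboezhepyqbv" → "oezhepyqbvjb".

oezhepyqbvjb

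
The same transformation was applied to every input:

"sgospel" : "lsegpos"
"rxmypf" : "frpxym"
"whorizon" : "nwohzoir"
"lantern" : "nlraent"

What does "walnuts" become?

swtauln

In each case the input is transformed by: reverse the string, then take characters alternately from the front and the back (1st, last, 2nd, 2nd-last, ...).
Doing the same to "walnuts": "swtauln".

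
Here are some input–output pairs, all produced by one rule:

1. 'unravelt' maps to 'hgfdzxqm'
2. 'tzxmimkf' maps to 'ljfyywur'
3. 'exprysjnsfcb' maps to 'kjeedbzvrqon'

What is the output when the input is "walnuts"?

Rule — sort the characters into reverse alphabetical order, then shift every letter 12 places forward in the alphabet (wrapping around).
Working it through for "walnuts": intermediate "wutsnla", final "igfezxm".

igfezxm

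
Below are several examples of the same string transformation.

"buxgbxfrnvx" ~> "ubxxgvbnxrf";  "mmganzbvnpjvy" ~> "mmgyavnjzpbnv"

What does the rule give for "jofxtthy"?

The pattern: move the first character to the end, then take characters alternately from the front and the back (1st, last, 2nd, 2nd-last, ...).
Starting from "jofxtthy": after the first operation, "ofxtthyj"; after the second, "ojfyxhtt".

ojfyxhtt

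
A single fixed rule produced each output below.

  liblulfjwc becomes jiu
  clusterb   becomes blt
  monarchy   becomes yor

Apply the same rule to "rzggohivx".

In each case the input is transformed by: keep one character in every 3, starting at position 2 (positions 2nd, 5th, 8th, ...), then move the last character to the front.
"rzggohivx" → "zov" → "vzo".
(Check on "liblulfjwc": → "iuj" → "jiu" ✓)

vzo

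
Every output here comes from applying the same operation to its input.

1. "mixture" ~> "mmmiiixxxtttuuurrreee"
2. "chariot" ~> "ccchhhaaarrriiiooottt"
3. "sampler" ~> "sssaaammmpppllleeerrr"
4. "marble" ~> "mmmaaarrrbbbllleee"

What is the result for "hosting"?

hhhooossstttiiinnnggg

The rule is to repeat every character 3 times.
"hosting" → "hhhooossstttiiinnnggg".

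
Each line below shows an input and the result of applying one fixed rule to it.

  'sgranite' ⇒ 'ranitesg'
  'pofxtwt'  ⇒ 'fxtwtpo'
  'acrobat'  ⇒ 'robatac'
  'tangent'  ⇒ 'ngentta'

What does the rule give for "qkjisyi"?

The pattern: move the first 2 characters to the end (rotate left by 2).
Doing the same to "qkjisyi": "jisyiqk".

jisyiqk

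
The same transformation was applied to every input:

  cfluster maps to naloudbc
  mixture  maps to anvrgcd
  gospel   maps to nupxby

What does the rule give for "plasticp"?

The transformation: move the last 2 characters to the front (rotate right by 2), then shift every letter 9 places forward in the alphabet (wrapping around).
Working it through for "plasticp": intermediate "cpplasti", final "lyyujbcr".
(Check on "gospel": → "elgosp" → "nupxby" ✓)

lyyujbcr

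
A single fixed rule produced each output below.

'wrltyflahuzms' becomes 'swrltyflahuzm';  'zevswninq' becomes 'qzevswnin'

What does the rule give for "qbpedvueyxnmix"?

xqbpedvueyxnmi

The rule is to move the last character to the front.
On "qbpedvueyxnmix" that produces "xqbpedvueyxnmi".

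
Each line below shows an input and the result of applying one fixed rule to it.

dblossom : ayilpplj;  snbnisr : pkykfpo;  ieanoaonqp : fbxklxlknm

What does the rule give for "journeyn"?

glrokbvk

What's happening: shift every letter 3 places backward in the alphabet (wrapping around).
"journeyn" → "glrokbvk".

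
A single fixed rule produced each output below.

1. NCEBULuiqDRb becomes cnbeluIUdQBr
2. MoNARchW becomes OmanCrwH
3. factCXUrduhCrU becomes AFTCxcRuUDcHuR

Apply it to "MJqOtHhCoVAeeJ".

Rule — flip the case of every letter, then swap each adjacent pair of characters (1↔2, 3↔4, ...).
Applying that to "MJqOtHhCoVAeeJ" gives "jmoQhTcHvOEajE".

jmoQhTcHvOEajE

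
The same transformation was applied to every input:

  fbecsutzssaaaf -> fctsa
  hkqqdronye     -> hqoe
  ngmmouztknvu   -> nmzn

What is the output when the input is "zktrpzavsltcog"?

zralo

Looking at the pairs, the operation is to keep one character in every 3, starting at position 1 (positions 1st, 4th, 7th, ...).
"zktrpzavsltcog" → "zralo".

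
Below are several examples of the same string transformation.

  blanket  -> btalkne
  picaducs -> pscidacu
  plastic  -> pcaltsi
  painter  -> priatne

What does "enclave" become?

The rule is to move the last character to the front, then swap each adjacent pair of characters (1↔2, 3↔4, ...).
For "enclave" the result is "eecnalv".
(Check on "painter": → "rpainte" → "priatne" ✓)

eecnalv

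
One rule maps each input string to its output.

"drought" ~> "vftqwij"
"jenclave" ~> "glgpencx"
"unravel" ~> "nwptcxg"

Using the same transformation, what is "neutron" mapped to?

ppgwvtq

The pattern: shift every letter 2 places forward in the alphabet (wrapping around), then move the last character to the front.
On "neutron": the first step gives "pgwvtqp", and the second then gives "ppgwvtq".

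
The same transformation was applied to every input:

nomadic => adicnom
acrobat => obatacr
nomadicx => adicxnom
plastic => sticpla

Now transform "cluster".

sterclu

The rule is to move the first 3 characters to the end (rotate left by 3).
Doing the same to "cluster": "sterclu".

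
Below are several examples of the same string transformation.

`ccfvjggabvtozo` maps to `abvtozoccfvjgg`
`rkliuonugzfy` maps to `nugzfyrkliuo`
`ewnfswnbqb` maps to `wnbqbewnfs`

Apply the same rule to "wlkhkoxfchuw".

The rule is to swap the front and back halves of the string.
For "wlkhkoxfchuw" the result is "xfchuwwlkhko".

xfchuwwlkhko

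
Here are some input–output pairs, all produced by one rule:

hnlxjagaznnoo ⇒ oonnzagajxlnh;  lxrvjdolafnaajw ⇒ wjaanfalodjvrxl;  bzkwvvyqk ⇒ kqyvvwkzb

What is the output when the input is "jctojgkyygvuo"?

ouvgyykgjotcj

In each case the input is transformed by: reverse the string.
So "jctojgkyygvuo" becomes "ouvgyykgjotcj".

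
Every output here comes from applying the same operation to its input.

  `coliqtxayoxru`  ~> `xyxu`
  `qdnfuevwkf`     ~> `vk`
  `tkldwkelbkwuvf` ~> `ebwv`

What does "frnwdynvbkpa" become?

Each output is the input with this applied: keep every other character starting from the first (positions 1st, 3rd, 5th, ...), then delete the first 3 characters.
Starting from "frnwdynvbkpa": after the first operation, "fndnbp"; after the second, "nbp".

nbp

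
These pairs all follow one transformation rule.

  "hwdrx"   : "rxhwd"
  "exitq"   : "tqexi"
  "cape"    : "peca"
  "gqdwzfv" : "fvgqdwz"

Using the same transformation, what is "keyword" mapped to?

Rule — move the last 2 characters to the front (rotate right by 2).
"keyword" → "rdkeywo".

rdkeywo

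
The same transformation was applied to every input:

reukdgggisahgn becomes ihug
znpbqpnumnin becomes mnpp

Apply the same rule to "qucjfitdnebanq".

The pattern: keep one character in every 3, starting at position 3 (positions 3rd, 6th, 9th, ...), then move the first 2 characters to the end (rotate left by 2).
For "qucjfitdnebanq", step one produces "cina"; step two turns that into "naci".

naci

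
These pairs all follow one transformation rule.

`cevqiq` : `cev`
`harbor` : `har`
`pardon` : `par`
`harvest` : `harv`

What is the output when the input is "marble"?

Looking at the pairs, the operation is to delete the last 3 characters.
Applying that to "marble" gives "mar".

mar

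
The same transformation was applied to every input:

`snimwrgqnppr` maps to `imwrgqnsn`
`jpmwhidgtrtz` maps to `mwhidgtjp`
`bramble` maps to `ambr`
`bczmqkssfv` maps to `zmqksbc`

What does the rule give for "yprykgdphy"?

rykgdyp

Rule — delete the last 3 characters, then move the first 2 characters to the end (rotate left by 2).
Applying both steps to "yprykgdphy": "yprykgd", then "rykgdyp".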